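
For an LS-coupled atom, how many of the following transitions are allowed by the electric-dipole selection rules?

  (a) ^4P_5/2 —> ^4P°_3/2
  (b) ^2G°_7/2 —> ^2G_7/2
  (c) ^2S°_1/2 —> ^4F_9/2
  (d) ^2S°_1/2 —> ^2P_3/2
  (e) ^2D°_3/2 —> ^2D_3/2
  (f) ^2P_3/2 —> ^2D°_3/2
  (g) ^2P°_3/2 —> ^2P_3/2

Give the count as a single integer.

6

(a) allowed
(b) allowed
(c) forbidden (ΔS, ΔL, ΔJ fail)
(d) allowed
(e) allowed
(f) allowed
(g) allowed
Total allowed: 6 of 7.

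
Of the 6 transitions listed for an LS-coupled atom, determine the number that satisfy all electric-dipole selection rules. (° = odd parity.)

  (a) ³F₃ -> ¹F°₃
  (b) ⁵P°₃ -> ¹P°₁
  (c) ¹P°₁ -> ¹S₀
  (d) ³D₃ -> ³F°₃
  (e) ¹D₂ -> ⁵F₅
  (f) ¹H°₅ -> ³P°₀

(a) forbidden (ΔS fails)
(b) forbidden (parity, ΔS, ΔJ fail)
(c) allowed
(d) allowed
(e) forbidden (parity, ΔS, ΔJ fail)
(f) forbidden (parity, ΔS, ΔL, ΔJ fail)
Total allowed: 2 of 6.

2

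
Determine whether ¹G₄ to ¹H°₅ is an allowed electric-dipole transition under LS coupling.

allowed

Parity must change: even → odd — ok.
ΔS = 0: S: 0 → 0 — ok.
ΔL = 0, ±1 (not L=0↔0): L: 4 → 5, ΔL = +1 — ok.
ΔJ = 0, ±1 (not J=0↔0): J: 4 → 5, ΔJ = +1 — ok.
All four E1 rules are satisfied.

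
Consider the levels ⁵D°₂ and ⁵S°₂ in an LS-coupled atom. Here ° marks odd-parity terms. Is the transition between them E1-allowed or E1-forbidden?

ΔL = 0, ±1 (not L=0↔0): L: 2 → 0, ΔL = -2 — fails.
ΔS = 0: S: 2 → 2 — passes.
Parity must change: odd → odd — fails.
ΔJ = 0, ±1 (not J=0↔0): J: 2 → 2, ΔJ = +0 — passes.
Rule(s) violated: parity, ΔL.

forbidden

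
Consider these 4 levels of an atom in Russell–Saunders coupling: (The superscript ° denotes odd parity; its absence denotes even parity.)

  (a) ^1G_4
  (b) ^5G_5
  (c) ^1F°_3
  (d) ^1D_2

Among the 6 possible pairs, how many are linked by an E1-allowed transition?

(a)–(b): forbidden (parity, ΔS).
(a)–(c): allowed.
(a)–(d): forbidden (parity, ΔL, ΔJ).
(b)–(c): forbidden (ΔS, ΔJ).
(b)–(d): forbidden (parity, ΔS, ΔL, ΔJ).
(c)–(d): allowed.
Allowed pairs: 2 of 6.

2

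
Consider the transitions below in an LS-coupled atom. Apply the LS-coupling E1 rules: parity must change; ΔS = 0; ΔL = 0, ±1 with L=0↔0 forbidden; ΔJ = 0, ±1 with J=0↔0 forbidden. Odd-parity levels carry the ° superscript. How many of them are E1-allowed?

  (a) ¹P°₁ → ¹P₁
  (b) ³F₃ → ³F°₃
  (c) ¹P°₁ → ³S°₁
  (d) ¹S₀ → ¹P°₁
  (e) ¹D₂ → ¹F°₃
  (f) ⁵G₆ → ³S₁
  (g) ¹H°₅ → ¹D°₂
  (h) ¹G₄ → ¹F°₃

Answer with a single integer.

5

(a) allowed
(b) allowed
(c) forbidden (parity, ΔS fail)
(d) allowed
(e) allowed
(f) forbidden (parity, ΔS, ΔL, ΔJ fail)
(g) forbidden (parity, ΔL, ΔJ fail)
(h) allowed
Total allowed: 5 of 8.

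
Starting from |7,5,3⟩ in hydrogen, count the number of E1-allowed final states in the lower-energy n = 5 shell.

3

E1 requires Δl = ±1, so l_f ∈ {4, 6}; with 0 ≤ l_f ≤ n_f−1 = 4, the allowed l_f values are {4}.
For l_f = 4: m_f ∈ {m_i−1, m_i, m_i+1} ∩ [−4, 4] = {2, 3, 4} → 3 states.
Total: 3.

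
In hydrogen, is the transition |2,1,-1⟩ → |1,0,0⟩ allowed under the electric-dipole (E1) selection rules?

Initial l = 1, final l = 0, so Δl = -1. E1 requires Δl = ±1: ok.
m_l: -1 → 0 (Δm_l = +1). |Δm_l| ≤ 1 ok.
All E1 selection rules are satisfied.

allowed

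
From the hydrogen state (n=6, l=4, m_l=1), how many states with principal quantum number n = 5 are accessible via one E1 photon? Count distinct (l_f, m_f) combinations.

3

E1 requires Δl = ±1, so l_f ∈ {3, 5}; with 0 ≤ l_f ≤ n_f−1 = 4, the allowed l_f values are {3}.
For l_f = 3: m_f ∈ {m_i−1, m_i, m_i+1} ∩ [−3, 3] = {0, 1, 2} → 3 states.
Total: 3.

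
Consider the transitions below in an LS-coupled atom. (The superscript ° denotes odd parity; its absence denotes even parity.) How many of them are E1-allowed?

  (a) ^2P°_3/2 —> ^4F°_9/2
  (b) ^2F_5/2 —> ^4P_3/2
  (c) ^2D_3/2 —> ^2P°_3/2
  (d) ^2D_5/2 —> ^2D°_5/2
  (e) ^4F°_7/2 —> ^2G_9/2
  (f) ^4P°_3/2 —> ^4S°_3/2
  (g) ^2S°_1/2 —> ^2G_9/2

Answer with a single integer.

2

(a) forbidden (parity, ΔS, ΔL, ΔJ fail)
(b) forbidden (parity, ΔS, ΔL fail)
(c) allowed
(d) allowed
(e) forbidden (ΔS fails)
(f) forbidden (parity fails)
(g) forbidden (ΔL, ΔJ fail)
Total allowed: 2 of 7.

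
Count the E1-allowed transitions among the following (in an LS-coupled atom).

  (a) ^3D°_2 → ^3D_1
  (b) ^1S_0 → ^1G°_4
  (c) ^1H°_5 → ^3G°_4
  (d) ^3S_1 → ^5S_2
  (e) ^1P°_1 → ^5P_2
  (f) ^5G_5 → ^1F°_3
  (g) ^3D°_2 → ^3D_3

2

(a) allowed
(b) forbidden (ΔL, ΔJ fail)
(c) forbidden (parity, ΔS fail)
(d) forbidden (parity, ΔS, ΔL fail)
(e) forbidden (ΔS fails)
(f) forbidden (ΔS, ΔJ fail)
(g) allowed
Total allowed: 2 of 7.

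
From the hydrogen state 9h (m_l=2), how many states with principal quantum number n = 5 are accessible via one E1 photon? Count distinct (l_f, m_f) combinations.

3

E1 requires Δl = ±1, so l_f ∈ {4, 6}; with 0 ≤ l_f ≤ n_f−1 = 4, the allowed l_f values are {4}.
For l_f = 4: m_f ∈ {m_i−1, m_i, m_i+1} ∩ [−4, 4] = {1, 2, 3} → 3 states.
Total: 3.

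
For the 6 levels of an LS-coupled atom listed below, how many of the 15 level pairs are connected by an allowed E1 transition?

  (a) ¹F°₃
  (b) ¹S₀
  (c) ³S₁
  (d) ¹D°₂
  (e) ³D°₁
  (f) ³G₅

(a)–(b): forbidden (ΔL, ΔJ).
(a)–(c): forbidden (ΔS, ΔL, ΔJ).
(a)–(d): forbidden (parity).
(a)–(e): forbidden (parity, ΔS, ΔJ).
(a)–(f): forbidden (ΔS, ΔJ).
(b)–(c): forbidden (parity, ΔS, ΔL).
(b)–(d): forbidden (ΔL, ΔJ).
(b)–(e): forbidden (ΔS, ΔL).
(b)–(f): forbidden (parity, ΔS, ΔL, ΔJ).
(c)–(d): forbidden (ΔS, ΔL).
(c)–(e): forbidden (ΔL).
(c)–(f): forbidden (parity, ΔL, ΔJ).
(d)–(e): forbidden (parity, ΔS).
(d)–(f): forbidden (ΔS, ΔL, ΔJ).
(e)–(f): forbidden (ΔL, ΔJ).
Allowed pairs: 0 of 15.

0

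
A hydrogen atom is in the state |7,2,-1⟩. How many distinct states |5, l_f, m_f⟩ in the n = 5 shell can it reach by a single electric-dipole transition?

E1 requires Δl = ±1, so l_f ∈ {1, 3}; with 0 ≤ l_f ≤ n_f−1 = 4, the allowed l_f values are {1, 3}.
For l_f = 1: m_f ∈ {m_i−1, m_i, m_i+1} ∩ [−1, 1] = {-1, 0} → 2 states.
For l_f = 3: m_f ∈ {m_i−1, m_i, m_i+1} ∩ [−3, 3] = {-2, -1, 0} → 3 states.
Total: 5.

5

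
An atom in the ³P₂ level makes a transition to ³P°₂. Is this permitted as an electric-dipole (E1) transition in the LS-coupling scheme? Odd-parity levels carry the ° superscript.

ΔJ = 0, ±1 (not J=0↔0): J: 2 → 2, ΔJ = +0 — passes.
Parity must change: even → odd — passes.
ΔS = 0: S: 1 → 1 — passes.
ΔL = 0, ±1 (not L=0↔0): L: 1 → 1, ΔL = +0 — passes.
All four E1 rules are satisfied.

allowed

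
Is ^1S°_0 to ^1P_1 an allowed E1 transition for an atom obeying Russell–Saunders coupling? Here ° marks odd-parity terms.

allowed

Initial level: S=0, L=0, J=0, parity odd. Final level: S=0, L=1, J=1, parity even.
Parity must change: odd → even — passes.
ΔS = 0: S: 0 → 0 — passes.
ΔL = 0, ±1 (not L=0↔0): L: 0 → 1, ΔL = +1 — passes.
ΔJ = 0, ±1 (not J=0↔0): J: 0 → 1, ΔJ = +1 — passes.
All four E1 rules are satisfied.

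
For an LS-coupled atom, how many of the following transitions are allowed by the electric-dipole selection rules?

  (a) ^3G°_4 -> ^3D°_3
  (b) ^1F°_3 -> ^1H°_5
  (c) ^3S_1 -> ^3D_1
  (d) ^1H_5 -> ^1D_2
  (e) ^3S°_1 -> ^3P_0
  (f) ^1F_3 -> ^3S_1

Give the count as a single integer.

(a) forbidden (parity, ΔL fail)
(b) forbidden (parity, ΔL, ΔJ fail)
(c) forbidden (parity, ΔL fail)
(d) forbidden (parity, ΔL, ΔJ fail)
(e) allowed
(f) forbidden (parity, ΔS, ΔL, ΔJ fail)
Total allowed: 1 of 6.

1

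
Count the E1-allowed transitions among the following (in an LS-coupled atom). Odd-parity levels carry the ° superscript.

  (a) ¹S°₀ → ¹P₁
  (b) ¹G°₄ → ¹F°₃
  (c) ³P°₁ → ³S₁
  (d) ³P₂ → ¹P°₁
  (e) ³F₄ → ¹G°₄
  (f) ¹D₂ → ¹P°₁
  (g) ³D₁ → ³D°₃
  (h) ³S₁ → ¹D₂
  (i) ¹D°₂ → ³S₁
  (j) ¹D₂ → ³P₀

(a) allowed
(b) forbidden (parity fails)
(c) allowed
(d) forbidden (ΔS fails)
(e) forbidden (ΔS fails)
(f) allowed
(g) forbidden (ΔJ fails)
(h) forbidden (parity, ΔS, ΔL fail)
(i) forbidden (ΔS, ΔL fail)
(j) forbidden (parity, ΔS, ΔJ fail)
Total allowed: 3 of 10.

3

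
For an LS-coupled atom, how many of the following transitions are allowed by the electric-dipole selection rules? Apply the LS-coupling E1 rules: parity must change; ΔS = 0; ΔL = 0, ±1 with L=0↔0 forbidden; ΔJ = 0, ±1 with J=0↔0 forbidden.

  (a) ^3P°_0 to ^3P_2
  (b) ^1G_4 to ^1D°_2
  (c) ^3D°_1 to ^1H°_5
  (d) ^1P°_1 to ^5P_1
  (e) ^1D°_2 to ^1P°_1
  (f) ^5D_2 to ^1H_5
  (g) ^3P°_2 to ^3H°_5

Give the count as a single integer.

0

(a) forbidden (ΔJ fails)
(b) forbidden (ΔL, ΔJ fail)
(c) forbidden (parity, ΔS, ΔL, ΔJ fail)
(d) forbidden (ΔS fails)
(e) forbidden (parity fails)
(f) forbidden (parity, ΔS, ΔL, ΔJ fail)
(g) forbidden (parity, ΔL, ΔJ fail)
Total allowed: 0 of 7.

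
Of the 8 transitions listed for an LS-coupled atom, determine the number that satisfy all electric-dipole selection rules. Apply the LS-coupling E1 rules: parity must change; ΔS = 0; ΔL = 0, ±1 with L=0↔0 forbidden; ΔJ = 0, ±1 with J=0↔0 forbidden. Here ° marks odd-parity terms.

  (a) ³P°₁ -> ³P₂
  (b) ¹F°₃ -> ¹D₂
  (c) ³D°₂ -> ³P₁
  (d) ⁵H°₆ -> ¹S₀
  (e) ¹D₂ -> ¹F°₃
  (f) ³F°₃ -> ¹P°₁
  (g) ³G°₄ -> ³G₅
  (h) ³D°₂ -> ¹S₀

5

(a) allowed
(b) allowed
(c) allowed
(d) forbidden (ΔS, ΔL, ΔJ fail)
(e) allowed
(f) forbidden (parity, ΔS, ΔL, ΔJ fail)
(g) allowed
(h) forbidden (ΔS, ΔL, ΔJ fail)
Total allowed: 5 of 8.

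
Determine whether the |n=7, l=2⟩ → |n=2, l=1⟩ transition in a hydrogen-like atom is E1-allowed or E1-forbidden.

Initial l = 2, final l = 1, so Δl = -1. E1 requires Δl = ±1: ok.
All E1 selection rules are satisfied.

allowed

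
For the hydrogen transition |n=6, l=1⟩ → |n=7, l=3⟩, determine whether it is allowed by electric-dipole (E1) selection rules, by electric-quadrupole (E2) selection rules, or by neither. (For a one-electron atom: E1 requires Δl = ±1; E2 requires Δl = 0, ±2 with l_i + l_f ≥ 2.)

Δl = 3 − 1 = +2; l_i + l_f = 4.
E1 (Δl = ±1): not satisfied.
E2 (Δl = 0,±2, l_i+l_f ≥ 2): satisfied.

E2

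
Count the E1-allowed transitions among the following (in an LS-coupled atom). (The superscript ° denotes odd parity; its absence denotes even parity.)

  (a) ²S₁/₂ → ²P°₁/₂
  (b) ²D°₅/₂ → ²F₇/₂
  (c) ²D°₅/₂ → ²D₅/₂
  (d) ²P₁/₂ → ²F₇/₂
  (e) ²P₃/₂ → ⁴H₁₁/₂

3

(a) allowed
(b) allowed
(c) allowed
(d) forbidden (parity, ΔL, ΔJ fail)
(e) forbidden (parity, ΔS, ΔL, ΔJ fail)
Total allowed: 3 of 5.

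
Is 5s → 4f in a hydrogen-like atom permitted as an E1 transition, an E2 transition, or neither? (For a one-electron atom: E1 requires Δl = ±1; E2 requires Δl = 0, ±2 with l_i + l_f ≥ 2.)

neither

Δl = 3 − 0 = +3; l_i + l_f = 3.
E1 (Δl = ±1): not satisfied.
E2 (Δl = 0,±2, l_i+l_f ≥ 2): not satisfied.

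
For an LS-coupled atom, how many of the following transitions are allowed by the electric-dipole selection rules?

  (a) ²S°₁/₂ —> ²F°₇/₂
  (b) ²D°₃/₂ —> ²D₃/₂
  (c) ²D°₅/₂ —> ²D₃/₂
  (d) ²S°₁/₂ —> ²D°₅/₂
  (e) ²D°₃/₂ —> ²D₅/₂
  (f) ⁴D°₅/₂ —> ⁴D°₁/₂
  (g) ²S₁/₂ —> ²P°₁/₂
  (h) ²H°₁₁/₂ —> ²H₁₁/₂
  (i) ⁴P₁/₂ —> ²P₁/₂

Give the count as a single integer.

(a) forbidden (parity, ΔL, ΔJ fail)
(b) allowed
(c) allowed
(d) forbidden (parity, ΔL, ΔJ fail)
(e) allowed
(f) forbidden (parity, ΔJ fail)
(g) allowed
(h) allowed
(i) forbidden (parity, ΔS fail)
Total allowed: 5 of 9.

5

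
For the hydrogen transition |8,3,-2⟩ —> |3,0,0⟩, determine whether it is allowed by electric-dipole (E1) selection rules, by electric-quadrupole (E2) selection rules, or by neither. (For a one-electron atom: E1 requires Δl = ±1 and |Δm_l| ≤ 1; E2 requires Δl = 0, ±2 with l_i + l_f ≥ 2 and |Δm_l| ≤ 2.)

neither

Δl = 0 − 3 = -3; l_i + l_f = 3.
Δm_l = +2.
E1 (Δl = ±1, |Δm_l| ≤ 1): not satisfied.
E2 (Δl = 0,±2, l_i+l_f ≥ 2, |Δm_l| ≤ 2): not satisfied.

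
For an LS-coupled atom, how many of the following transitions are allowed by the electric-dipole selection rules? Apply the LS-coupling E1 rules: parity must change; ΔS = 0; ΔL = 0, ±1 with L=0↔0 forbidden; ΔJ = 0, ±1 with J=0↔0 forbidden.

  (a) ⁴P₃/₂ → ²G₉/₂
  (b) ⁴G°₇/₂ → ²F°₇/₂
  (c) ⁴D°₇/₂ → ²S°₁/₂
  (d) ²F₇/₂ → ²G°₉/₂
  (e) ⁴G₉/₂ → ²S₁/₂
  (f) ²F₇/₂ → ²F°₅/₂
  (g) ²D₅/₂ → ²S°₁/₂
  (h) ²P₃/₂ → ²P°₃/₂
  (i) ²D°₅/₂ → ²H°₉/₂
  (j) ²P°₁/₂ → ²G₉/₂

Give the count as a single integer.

3

(a) forbidden (parity, ΔS, ΔL, ΔJ fail)
(b) forbidden (parity, ΔS fail)
(c) forbidden (parity, ΔS, ΔL, ΔJ fail)
(d) allowed
(e) forbidden (parity, ΔS, ΔL, ΔJ fail)
(f) allowed
(g) forbidden (ΔL, ΔJ fail)
(h) allowed
(i) forbidden (parity, ΔL, ΔJ fail)
(j) forbidden (ΔL, ΔJ fail)
Total allowed: 3 of 10.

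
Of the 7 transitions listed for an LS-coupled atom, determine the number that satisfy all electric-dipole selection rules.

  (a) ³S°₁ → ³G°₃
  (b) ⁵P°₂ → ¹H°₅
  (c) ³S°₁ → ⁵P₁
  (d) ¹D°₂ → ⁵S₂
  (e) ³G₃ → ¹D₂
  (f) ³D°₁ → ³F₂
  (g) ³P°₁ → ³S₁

(a) forbidden (parity, ΔL, ΔJ fail)
(b) forbidden (parity, ΔS, ΔL, ΔJ fail)
(c) forbidden (ΔS fails)
(d) forbidden (ΔS, ΔL fail)
(e) forbidden (parity, ΔS, ΔL fail)
(f) allowed
(g) allowed
Total allowed: 2 of 7.

2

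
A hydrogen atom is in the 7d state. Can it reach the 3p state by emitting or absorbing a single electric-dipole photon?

allowed

Δl = 1 − 2 = -1; the E1 rule Δl = ±1 is satisfied.
All E1 selection rules are satisfied.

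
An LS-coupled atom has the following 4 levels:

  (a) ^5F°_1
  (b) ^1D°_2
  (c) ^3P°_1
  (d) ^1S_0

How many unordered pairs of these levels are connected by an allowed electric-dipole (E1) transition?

(a)–(b): forbidden (parity, ΔS).
(a)–(c): forbidden (parity, ΔS, ΔL).
(a)–(d): forbidden (ΔS, ΔL).
(b)–(c): forbidden (parity, ΔS).
(b)–(d): forbidden (ΔL, ΔJ).
(c)–(d): forbidden (ΔS).
Allowed pairs: 0 of 6.

0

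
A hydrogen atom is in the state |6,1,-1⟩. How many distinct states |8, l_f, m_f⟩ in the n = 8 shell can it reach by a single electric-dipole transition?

E1 requires Δl = ±1, so l_f ∈ {0, 2}; with 0 ≤ l_f ≤ n_f−1 = 7, the allowed l_f values are {0, 2}.
For l_f = 0: m_f ∈ {m_i−1, m_i, m_i+1} ∩ [−0, 0] = {0} → 1 state.
For l_f = 2: m_f ∈ {m_i−1, m_i, m_i+1} ∩ [−2, 2] = {-2, -1, 0} → 3 states.
Total: 4.

4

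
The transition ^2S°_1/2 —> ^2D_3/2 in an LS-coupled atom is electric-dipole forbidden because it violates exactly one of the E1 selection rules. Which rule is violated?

the ΔL = 0, ±1 rule

Reading off the term symbols: S 1/2→1/2, L 0→2, J 1/2→3/2, parity odd→even.
Parity must change: odd → even — ✓.
ΔS = 0: S: 1/2 → 1/2 — ✓.
ΔL = 0, ±1 (not L=0↔0): L: 0 → 2, ΔL = +2 — ✗.
ΔJ = 0, ±1 (not J=0↔0): J: 1/2 → 3/2, ΔJ = +1 — ✓.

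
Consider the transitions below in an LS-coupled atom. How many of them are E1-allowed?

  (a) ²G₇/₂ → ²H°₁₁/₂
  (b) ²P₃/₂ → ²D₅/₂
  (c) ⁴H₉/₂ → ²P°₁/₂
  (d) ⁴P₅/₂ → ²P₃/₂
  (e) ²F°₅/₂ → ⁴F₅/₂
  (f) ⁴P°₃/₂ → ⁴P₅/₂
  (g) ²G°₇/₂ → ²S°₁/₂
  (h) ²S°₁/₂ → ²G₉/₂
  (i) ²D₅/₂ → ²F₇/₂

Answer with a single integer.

1

(a) forbidden (ΔJ fails)
(b) forbidden (parity fails)
(c) forbidden (ΔS, ΔL, ΔJ fail)
(d) forbidden (parity, ΔS fail)
(e) forbidden (ΔS fails)
(f) allowed
(g) forbidden (parity, ΔL, ΔJ fail)
(h) forbidden (ΔL, ΔJ fail)
(i) forbidden (parity fails)
Total allowed: 1 of 9.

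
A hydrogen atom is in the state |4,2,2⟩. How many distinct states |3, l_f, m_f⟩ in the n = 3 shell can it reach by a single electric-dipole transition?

1

E1 requires Δl = ±1, so l_f ∈ {1, 3}; with 0 ≤ l_f ≤ n_f−1 = 2, the allowed l_f values are {1}.
For l_f = 1: m_f ∈ {m_i−1, m_i, m_i+1} ∩ [−1, 1] = {1} → 1 state.
Total: 1.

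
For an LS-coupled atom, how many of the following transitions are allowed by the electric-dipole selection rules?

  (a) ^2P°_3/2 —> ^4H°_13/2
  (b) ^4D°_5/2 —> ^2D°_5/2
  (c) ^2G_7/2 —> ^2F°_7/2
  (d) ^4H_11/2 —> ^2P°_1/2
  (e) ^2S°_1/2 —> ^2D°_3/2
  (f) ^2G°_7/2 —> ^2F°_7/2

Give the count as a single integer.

1

(a) forbidden (parity, ΔS, ΔL, ΔJ fail)
(b) forbidden (parity, ΔS fail)
(c) allowed
(d) forbidden (ΔS, ΔL, ΔJ fail)
(e) forbidden (parity, ΔL fail)
(f) forbidden (parity fails)
Total allowed: 1 of 6.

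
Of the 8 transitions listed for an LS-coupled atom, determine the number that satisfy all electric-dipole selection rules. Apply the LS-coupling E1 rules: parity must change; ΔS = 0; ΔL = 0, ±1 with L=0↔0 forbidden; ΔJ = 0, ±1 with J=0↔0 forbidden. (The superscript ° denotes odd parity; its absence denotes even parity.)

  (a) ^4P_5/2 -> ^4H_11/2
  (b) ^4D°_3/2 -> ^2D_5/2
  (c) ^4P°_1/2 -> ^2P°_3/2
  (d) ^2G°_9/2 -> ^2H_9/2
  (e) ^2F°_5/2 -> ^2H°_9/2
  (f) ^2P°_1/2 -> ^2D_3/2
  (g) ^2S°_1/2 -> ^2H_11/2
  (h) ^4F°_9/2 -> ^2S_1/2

2

(a) forbidden (parity, ΔL, ΔJ fail)
(b) forbidden (ΔS fails)
(c) forbidden (parity, ΔS fail)
(d) allowed
(e) forbidden (parity, ΔL, ΔJ fail)
(f) allowed
(g) forbidden (ΔL, ΔJ fail)
(h) forbidden (ΔS, ΔL, ΔJ fail)
Total allowed: 2 of 8.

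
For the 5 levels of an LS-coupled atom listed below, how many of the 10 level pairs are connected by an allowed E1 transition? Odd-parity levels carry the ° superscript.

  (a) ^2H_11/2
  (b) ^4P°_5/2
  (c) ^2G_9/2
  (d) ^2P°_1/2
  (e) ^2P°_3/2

0

(a)–(b): forbidden (ΔS, ΔL, ΔJ).
(a)–(c): forbidden (parity).
(a)–(d): forbidden (ΔL, ΔJ).
(a)–(e): forbidden (ΔL, ΔJ).
(b)–(c): forbidden (ΔS, ΔL, ΔJ).
(b)–(d): forbidden (parity, ΔS, ΔJ).
(b)–(e): forbidden (parity, ΔS).
(c)–(d): forbidden (ΔL, ΔJ).
(c)–(e): forbidden (ΔL, ΔJ).
(d)–(e): forbidden (parity).
Allowed pairs: 0 of 10.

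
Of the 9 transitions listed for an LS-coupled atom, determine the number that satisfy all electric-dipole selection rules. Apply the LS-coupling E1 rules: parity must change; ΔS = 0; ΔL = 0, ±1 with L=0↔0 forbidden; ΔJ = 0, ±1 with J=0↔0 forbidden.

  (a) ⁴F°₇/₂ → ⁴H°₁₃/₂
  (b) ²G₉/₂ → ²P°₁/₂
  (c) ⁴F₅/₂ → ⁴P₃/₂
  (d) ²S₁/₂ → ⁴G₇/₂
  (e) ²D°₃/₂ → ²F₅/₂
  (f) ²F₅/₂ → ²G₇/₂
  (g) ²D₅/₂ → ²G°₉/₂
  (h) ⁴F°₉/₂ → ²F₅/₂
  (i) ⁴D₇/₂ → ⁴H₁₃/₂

1

(a) forbidden (parity, ΔL, ΔJ fail)
(b) forbidden (ΔL, ΔJ fail)
(c) forbidden (parity, ΔL fail)
(d) forbidden (parity, ΔS, ΔL, ΔJ fail)
(e) allowed
(f) forbidden (parity fails)
(g) forbidden (ΔL, ΔJ fail)
(h) forbidden (ΔS, ΔJ fail)
(i) forbidden (parity, ΔL, ΔJ fail)
Total allowed: 1 of 9.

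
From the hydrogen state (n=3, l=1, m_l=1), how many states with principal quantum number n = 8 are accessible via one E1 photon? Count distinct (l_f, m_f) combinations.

E1 requires Δl = ±1, so l_f ∈ {0, 2}; with 0 ≤ l_f ≤ n_f−1 = 7, the allowed l_f values are {0, 2}.
For l_f = 0: m_f ∈ {m_i−1, m_i, m_i+1} ∩ [−0, 0] = {0} → 1 state.
For l_f = 2: m_f ∈ {m_i−1, m_i, m_i+1} ∩ [−2, 2] = {0, 1, 2} → 3 states.
Total: 4.

4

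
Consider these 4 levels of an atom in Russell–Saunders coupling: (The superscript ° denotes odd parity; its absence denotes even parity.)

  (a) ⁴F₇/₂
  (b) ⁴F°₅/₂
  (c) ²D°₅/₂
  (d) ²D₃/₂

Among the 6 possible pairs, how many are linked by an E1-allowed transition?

(a)–(b): allowed.
(a)–(c): forbidden (ΔS).
(a)–(d): forbidden (parity, ΔS, ΔJ).
(b)–(c): forbidden (parity, ΔS).
(b)–(d): forbidden (ΔS).
(c)–(d): allowed.
Allowed pairs: 2 of 6.

2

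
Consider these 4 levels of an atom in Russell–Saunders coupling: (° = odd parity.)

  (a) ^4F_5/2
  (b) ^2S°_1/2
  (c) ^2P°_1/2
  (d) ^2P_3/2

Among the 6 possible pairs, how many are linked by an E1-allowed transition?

2

(a)–(b): forbidden (ΔS, ΔL, ΔJ).
(a)–(c): forbidden (ΔS, ΔL, ΔJ).
(a)–(d): forbidden (parity, ΔS, ΔL).
(b)–(c): forbidden (parity).
(b)–(d): allowed.
(c)–(d): allowed.
Allowed pairs: 2 of 6.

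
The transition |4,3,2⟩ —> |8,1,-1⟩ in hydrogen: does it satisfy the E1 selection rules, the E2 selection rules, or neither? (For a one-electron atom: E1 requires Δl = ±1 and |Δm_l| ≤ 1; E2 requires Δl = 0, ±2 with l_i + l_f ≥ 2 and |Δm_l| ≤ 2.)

neither

Δl = 1 − 3 = -2; l_i + l_f = 4.
Δm_l = -3.
E1 (Δl = ±1, |Δm_l| ≤ 1): not satisfied.
E2 (Δl = 0,±2, l_i+l_f ≥ 2, |Δm_l| ≤ 2): not satisfied.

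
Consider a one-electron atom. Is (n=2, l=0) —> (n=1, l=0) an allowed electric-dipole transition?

forbidden

Initial l = 0, final l = 0, so Δl = +0. E1 requires Δl = ±1: violated.
The transition is electric-dipole forbidden.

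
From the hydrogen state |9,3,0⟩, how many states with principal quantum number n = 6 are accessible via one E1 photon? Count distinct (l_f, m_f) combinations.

6

E1 requires Δl = ±1, so l_f ∈ {2, 4}; with 0 ≤ l_f ≤ n_f−1 = 5, the allowed l_f values are {2, 4}.
For l_f = 2: m_f ∈ {m_i−1, m_i, m_i+1} ∩ [−2, 2] = {-1, 0, 1} → 3 states.
For l_f = 4: m_f ∈ {m_i−1, m_i, m_i+1} ∩ [−4, 4] = {-1, 0, 1} → 3 states.
Total: 6.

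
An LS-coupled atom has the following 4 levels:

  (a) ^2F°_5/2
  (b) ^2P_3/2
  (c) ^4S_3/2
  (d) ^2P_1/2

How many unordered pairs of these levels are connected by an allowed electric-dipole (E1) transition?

(a)–(b): forbidden (ΔL).
(a)–(c): forbidden (ΔS, ΔL).
(a)–(d): forbidden (ΔL, ΔJ).
(b)–(c): forbidden (parity, ΔS).
(b)–(d): forbidden (parity).
(c)–(d): forbidden (parity, ΔS).
Allowed pairs: 0 of 6.

0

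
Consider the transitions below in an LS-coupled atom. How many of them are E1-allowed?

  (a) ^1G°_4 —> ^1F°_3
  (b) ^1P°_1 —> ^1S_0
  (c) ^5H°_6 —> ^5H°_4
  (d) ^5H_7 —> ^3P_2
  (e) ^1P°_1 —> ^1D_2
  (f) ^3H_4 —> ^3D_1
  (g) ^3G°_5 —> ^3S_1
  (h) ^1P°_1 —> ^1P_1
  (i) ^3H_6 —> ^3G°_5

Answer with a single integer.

4

(a) forbidden (parity fails)
(b) allowed
(c) forbidden (parity, ΔJ fail)
(d) forbidden (parity, ΔS, ΔL, ΔJ fail)
(e) allowed
(f) forbidden (parity, ΔL, ΔJ fail)
(g) forbidden (ΔL, ΔJ fail)
(h) allowed
(i) allowed
Total allowed: 4 of 9.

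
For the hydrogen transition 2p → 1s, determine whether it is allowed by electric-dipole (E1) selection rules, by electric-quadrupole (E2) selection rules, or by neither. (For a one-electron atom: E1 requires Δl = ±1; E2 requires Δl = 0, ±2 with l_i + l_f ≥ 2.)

E1

Δl = 0 − 1 = -1; l_i + l_f = 1.
E1 (Δl = ±1): satisfied.
E2 (Δl = 0,±2, l_i+l_f ≥ 2): not satisfied.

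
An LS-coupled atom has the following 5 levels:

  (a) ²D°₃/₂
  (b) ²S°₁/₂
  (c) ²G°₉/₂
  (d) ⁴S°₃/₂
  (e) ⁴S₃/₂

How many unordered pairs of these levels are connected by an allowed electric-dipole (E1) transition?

(a)–(b): forbidden (parity, ΔL).
(a)–(c): forbidden (parity, ΔL, ΔJ).
(a)–(d): forbidden (parity, ΔS, ΔL).
(a)–(e): forbidden (ΔS, ΔL).
(b)–(c): forbidden (parity, ΔL, ΔJ).
(b)–(d): forbidden (parity, ΔS, ΔL).
(b)–(e): forbidden (ΔS, ΔL).
(c)–(d): forbidden (parity, ΔS, ΔL, ΔJ).
(c)–(e): forbidden (ΔS, ΔL, ΔJ).
(d)–(e): forbidden (ΔL).
Allowed pairs: 0 of 10.

0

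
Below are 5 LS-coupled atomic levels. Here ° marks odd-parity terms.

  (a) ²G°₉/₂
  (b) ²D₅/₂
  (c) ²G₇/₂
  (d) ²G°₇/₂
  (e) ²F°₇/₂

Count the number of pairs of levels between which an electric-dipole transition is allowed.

(a)–(b): forbidden (ΔL, ΔJ).
(a)–(c): allowed.
(a)–(d): forbidden (parity).
(a)–(e): forbidden (parity).
(b)–(c): forbidden (parity, ΔL).
(b)–(d): forbidden (ΔL).
(b)–(e): allowed.
(c)–(d): allowed.
(c)–(e): allowed.
(d)–(e): forbidden (parity).
Allowed pairs: 4 of 10.

4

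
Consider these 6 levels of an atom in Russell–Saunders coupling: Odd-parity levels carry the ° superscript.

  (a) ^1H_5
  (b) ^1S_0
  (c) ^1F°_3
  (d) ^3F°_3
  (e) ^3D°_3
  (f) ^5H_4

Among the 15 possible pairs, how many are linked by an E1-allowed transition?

(a)–(b): forbidden (parity, ΔL, ΔJ).
(a)–(c): forbidden (ΔL, ΔJ).
(a)–(d): forbidden (ΔS, ΔL, ΔJ).
(a)–(e): forbidden (ΔS, ΔL, ΔJ).
(a)–(f): forbidden (parity, ΔS).
(b)–(c): forbidden (ΔL, ΔJ).
(b)–(d): forbidden (ΔS, ΔL, ΔJ).
(b)–(e): forbidden (ΔS, ΔL, ΔJ).
(b)–(f): forbidden (parity, ΔS, ΔL, ΔJ).
(c)–(d): forbidden (parity, ΔS).
(c)–(e): forbidden (parity, ΔS).
(c)–(f): forbidden (ΔS, ΔL).
(d)–(e): forbidden (parity).
(d)–(f): forbidden (ΔS, ΔL).
(e)–(f): forbidden (ΔS, ΔL).
Allowed pairs: 0 of 15.

0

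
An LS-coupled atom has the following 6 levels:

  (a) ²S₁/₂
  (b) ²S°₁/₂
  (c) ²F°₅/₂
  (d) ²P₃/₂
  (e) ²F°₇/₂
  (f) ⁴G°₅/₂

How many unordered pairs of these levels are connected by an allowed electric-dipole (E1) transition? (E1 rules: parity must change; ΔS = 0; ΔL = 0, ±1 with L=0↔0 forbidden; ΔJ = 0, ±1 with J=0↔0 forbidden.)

1

(a)–(b): forbidden (ΔL).
(a)–(c): forbidden (ΔL, ΔJ).
(a)–(d): forbidden (parity).
(a)–(e): forbidden (ΔL, ΔJ).
(a)–(f): forbidden (ΔS, ΔL, ΔJ).
(b)–(c): forbidden (parity, ΔL, ΔJ).
(b)–(d): allowed.
(b)–(e): forbidden (parity, ΔL, ΔJ).
(b)–(f): forbidden (parity, ΔS, ΔL, ΔJ).
(c)–(d): forbidden (ΔL).
(c)–(e): forbidden (parity).
(c)–(f): forbidden (parity, ΔS).
(d)–(e): forbidden (ΔL, ΔJ).
(d)–(f): forbidden (ΔS, ΔL).
(e)–(f): forbidden (parity, ΔS).
Allowed pairs: 1 of 15.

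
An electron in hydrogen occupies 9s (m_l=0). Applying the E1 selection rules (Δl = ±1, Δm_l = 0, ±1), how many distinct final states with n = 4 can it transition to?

3

E1 requires Δl = ±1, so l_f ∈ {-1, 1}; with 0 ≤ l_f ≤ n_f−1 = 3, the allowed l_f values are {1}.
For l_f = 1: m_f ∈ {m_i−1, m_i, m_i+1} ∩ [−1, 1] = {-1, 0, 1} → 3 states.
Total: 3.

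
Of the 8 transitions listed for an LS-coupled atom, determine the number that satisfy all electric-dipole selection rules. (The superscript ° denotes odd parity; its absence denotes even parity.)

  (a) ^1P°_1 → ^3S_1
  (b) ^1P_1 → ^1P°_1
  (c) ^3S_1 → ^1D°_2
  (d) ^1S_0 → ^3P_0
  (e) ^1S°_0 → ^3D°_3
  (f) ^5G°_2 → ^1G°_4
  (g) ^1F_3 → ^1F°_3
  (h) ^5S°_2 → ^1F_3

2

(a) forbidden (ΔS fails)
(b) allowed
(c) forbidden (ΔS, ΔL fail)
(d) forbidden (parity, ΔS, ΔJ fail)
(e) forbidden (parity, ΔS, ΔL, ΔJ fail)
(f) forbidden (parity, ΔS, ΔJ fail)
(g) allowed
(h) forbidden (ΔS, ΔL fail)
Total allowed: 2 of 8.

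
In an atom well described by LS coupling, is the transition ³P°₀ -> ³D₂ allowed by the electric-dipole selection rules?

Initial level: S=1, L=1, J=0, parity odd. Final level: S=1, L=2, J=2, parity even.
Parity must change: odd → even — passes.
ΔL = 0, ±1 (not L=0↔0): L: 1 → 2, ΔL = +1 — passes.
ΔS = 0: S: 1 → 1 — passes.
ΔJ = 0, ±1 (not J=0↔0): J: 0 → 2, ΔJ = +2 — fails.
Rule(s) violated: ΔJ.

forbidden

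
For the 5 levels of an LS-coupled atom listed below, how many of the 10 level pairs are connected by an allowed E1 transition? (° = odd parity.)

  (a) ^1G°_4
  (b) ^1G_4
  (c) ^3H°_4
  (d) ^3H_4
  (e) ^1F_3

3

(a)–(b): allowed.
(a)–(c): forbidden (parity, ΔS).
(a)–(d): forbidden (ΔS).
(a)–(e): allowed.
(b)–(c): forbidden (ΔS).
(b)–(d): forbidden (parity, ΔS).
(b)–(e): forbidden (parity).
(c)–(d): allowed.
(c)–(e): forbidden (ΔS, ΔL).
(d)–(e): forbidden (parity, ΔS, ΔL).
Allowed pairs: 3 of 10.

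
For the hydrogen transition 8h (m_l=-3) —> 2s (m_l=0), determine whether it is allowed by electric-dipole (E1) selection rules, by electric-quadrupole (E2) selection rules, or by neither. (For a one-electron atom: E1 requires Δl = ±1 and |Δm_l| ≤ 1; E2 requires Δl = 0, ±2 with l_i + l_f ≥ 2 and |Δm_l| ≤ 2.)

neither

Δl = 0 − 5 = -5; l_i + l_f = 5.
Δm_l = +3.
E1 (Δl = ±1, |Δm_l| ≤ 1): not satisfied.
E2 (Δl = 0,±2, l_i+l_f ≥ 2, |Δm_l| ≤ 2): not satisfied.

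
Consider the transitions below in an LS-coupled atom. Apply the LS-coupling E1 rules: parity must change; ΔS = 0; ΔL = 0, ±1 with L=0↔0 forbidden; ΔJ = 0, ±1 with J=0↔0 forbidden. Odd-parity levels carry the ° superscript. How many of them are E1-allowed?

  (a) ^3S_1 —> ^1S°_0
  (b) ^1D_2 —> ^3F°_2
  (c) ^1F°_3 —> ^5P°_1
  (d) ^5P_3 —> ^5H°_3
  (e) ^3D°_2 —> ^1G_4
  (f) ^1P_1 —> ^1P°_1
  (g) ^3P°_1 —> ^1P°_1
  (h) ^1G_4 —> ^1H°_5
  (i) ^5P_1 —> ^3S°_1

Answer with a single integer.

(a) forbidden (ΔS, ΔL fail)
(b) forbidden (ΔS fails)
(c) forbidden (parity, ΔS, ΔL, ΔJ fail)
(d) forbidden (ΔL fails)
(e) forbidden (ΔS, ΔL, ΔJ fail)
(f) allowed
(g) forbidden (parity, ΔS fail)
(h) allowed
(i) forbidden (ΔS fails)
Total allowed: 2 of 9.

2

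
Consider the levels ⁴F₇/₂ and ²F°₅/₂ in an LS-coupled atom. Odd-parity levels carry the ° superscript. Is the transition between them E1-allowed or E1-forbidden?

forbidden

Reading off the term symbols: S 3/2→1/2, L 3→3, J 7/2→5/2, parity even→odd.
Parity must change: even → odd — ok.
ΔS = 0: S: 3/2 → 1/2 — fails.
ΔL = 0, ±1 (not L=0↔0): L: 3 → 3, ΔL = +0 — ok.
ΔJ = 0, ±1 (not J=0↔0): J: 7/2 → 5/2, ΔJ = -1 — ok.
Rule(s) violated: ΔS.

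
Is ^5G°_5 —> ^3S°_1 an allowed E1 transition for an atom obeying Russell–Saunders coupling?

Initial level: S=2, L=4, J=5, parity odd. Final level: S=1, L=0, J=1, parity odd.
Parity must change: odd → odd — ✗.
ΔS = 0: S: 2 → 1 — ✗.
ΔL = 0, ±1 (not L=0↔0): L: 4 → 0, ΔL = -4 — ✗.
ΔJ = 0, ±1 (not J=0↔0): J: 5 → 1, ΔJ = -4 — ✗.
Rule(s) violated: parity, ΔS, ΔL, ΔJ.

forbidden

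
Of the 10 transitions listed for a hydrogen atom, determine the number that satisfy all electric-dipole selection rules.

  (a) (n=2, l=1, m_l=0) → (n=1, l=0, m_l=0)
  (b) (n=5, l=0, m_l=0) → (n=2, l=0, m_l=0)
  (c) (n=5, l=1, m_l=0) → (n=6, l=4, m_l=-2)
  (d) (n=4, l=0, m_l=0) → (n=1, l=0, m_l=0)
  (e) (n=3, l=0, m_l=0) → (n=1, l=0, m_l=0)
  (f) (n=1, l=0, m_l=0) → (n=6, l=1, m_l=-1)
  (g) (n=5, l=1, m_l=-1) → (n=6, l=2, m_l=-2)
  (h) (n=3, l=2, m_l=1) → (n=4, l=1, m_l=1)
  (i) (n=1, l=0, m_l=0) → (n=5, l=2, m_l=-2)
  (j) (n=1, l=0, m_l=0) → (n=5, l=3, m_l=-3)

(a) allowed
(b) forbidden — Δl = +0 (E1 requires Δl = ±1)
(c) forbidden — Δl = +3 (E1 requires Δl = ±1); Δm_l = -2 (E1 requires Δm_l = 0, ±1)
(d) forbidden — Δl = +0 (E1 requires Δl = ±1)
(e) forbidden — Δl = +0 (E1 requires Δl = ±1)
(f) allowed
(g) allowed
(h) allowed
(i) forbidden — Δl = +2 (E1 requires Δl = ±1); Δm_l = -2 (E1 requires Δm_l = 0, ±1)
(j) forbidden — Δl = +3 (E1 requires Δl = ±1); Δm_l = -3 (E1 requires Δm_l = 0, ±1)
Total allowed: 4 of 10.

4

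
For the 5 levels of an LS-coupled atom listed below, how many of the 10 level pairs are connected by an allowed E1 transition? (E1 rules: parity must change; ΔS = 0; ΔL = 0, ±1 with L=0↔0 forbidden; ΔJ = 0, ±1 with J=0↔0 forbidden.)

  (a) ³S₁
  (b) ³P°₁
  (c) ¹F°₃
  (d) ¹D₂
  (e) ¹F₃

3

(a)–(b): allowed.
(a)–(c): forbidden (ΔS, ΔL, ΔJ).
(a)–(d): forbidden (parity, ΔS, ΔL).
(a)–(e): forbidden (parity, ΔS, ΔL, ΔJ).
(b)–(c): forbidden (parity, ΔS, ΔL, ΔJ).
(b)–(d): forbidden (ΔS).
(b)–(e): forbidden (ΔS, ΔL, ΔJ).
(c)–(d): allowed.
(c)–(e): allowed.
(d)–(e): forbidden (parity).
Allowed pairs: 3 of 10.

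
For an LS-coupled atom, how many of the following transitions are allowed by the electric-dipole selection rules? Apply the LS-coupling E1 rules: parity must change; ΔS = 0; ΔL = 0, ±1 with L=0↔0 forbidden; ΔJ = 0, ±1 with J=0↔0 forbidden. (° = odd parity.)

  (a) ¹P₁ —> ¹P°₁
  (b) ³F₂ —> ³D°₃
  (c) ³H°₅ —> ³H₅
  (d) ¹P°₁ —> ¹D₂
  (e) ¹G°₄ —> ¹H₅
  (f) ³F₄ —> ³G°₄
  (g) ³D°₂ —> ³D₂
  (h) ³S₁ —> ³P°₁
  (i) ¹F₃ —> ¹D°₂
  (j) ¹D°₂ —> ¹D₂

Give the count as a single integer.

(a) allowed
(b) allowed
(c) allowed
(d) allowed
(e) allowed
(f) allowed
(g) allowed
(h) allowed
(i) allowed
(j) allowed
Total allowed: 10 of 10.

10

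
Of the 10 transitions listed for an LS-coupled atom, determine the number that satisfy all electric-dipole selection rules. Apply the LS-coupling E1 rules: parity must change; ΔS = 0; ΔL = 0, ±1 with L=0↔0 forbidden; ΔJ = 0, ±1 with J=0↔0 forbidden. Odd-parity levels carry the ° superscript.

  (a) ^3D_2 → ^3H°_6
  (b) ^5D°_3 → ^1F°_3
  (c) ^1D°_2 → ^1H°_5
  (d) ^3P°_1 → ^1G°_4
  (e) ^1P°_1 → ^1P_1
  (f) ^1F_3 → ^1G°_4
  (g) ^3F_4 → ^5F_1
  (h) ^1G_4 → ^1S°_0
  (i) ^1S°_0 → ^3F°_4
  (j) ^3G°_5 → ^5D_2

2

(a) forbidden (ΔL, ΔJ fail)
(b) forbidden (parity, ΔS fail)
(c) forbidden (parity, ΔL, ΔJ fail)
(d) forbidden (parity, ΔS, ΔL, ΔJ fail)
(e) allowed
(f) allowed
(g) forbidden (parity, ΔS, ΔJ fail)
(h) forbidden (ΔL, ΔJ fail)
(i) forbidden (parity, ΔS, ΔL, ΔJ fail)
(j) forbidden (ΔS, ΔL, ΔJ fail)
Total allowed: 2 of 10.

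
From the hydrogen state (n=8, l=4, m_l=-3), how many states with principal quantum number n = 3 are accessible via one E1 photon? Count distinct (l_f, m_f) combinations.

E1 requires l_f ∈ {3, 5}, but neither lies in [0, 2], so no final state is reachable.
Total: 0.

0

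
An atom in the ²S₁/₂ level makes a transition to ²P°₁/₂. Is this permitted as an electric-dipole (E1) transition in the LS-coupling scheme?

allowed

Reading off the term symbols: S 1/2→1/2, L 0→1, J 1/2→1/2, parity even→odd.
ΔS = 0: S: 1/2 → 1/2 — passes.
ΔJ = 0, ±1 (not J=0↔0): J: 1/2 → 1/2, ΔJ = +0 — passes.
ΔL = 0, ±1 (not L=0↔0): L: 0 → 1, ΔL = +1 — passes.
Parity must change: even → odd — passes.
All four E1 rules are satisfied.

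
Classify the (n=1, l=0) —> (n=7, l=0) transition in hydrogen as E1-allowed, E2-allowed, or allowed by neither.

neither

Δl = 0 − 0 = +0; l_i + l_f = 0.
E1 (Δl = ±1): not satisfied.
E2 (Δl = 0,±2, l_i+l_f ≥ 2): not satisfied.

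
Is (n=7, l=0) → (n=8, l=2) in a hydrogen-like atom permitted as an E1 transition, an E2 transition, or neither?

E2

Δl = 2 − 0 = +2; l_i + l_f = 2.
E1 (Δl = ±1): not satisfied.
E2 (Δl = 0,±2, l_i+l_f ≥ 2): satisfied.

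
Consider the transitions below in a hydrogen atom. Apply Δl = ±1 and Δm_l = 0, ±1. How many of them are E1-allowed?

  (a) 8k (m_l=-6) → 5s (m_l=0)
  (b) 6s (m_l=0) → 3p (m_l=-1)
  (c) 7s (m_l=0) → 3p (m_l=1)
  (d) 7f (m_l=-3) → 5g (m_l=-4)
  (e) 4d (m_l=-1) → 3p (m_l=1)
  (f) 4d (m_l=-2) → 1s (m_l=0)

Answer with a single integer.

(a) forbidden — Δl = -7 (E1 requires Δl = ±1); Δm_l = +6 (E1 requires Δm_l = 0, ±1)
(b) allowed
(c) allowed
(d) allowed
(e) forbidden — Δm_l = +2 (E1 requires Δm_l = 0, ±1)
(f) forbidden — Δl = -2 (E1 requires Δl = ±1); Δm_l = +2 (E1 requires Δm_l = 0, ±1)
Total allowed: 3 of 6.

3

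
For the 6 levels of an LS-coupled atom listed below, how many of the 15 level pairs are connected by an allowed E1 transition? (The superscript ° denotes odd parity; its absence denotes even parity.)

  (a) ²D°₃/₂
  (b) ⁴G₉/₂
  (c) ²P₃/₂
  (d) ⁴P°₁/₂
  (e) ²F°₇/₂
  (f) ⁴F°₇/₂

(a)–(b): forbidden (ΔS, ΔL, ΔJ).
(a)–(c): allowed.
(a)–(d): forbidden (parity, ΔS).
(a)–(e): forbidden (parity, ΔJ).
(a)–(f): forbidden (parity, ΔS, ΔJ).
(b)–(c): forbidden (parity, ΔS, ΔL, ΔJ).
(b)–(d): forbidden (ΔL, ΔJ).
(b)–(e): forbidden (ΔS).
(b)–(f): allowed.
(c)–(d): forbidden (ΔS).
(c)–(e): forbidden (ΔL, ΔJ).
(c)–(f): forbidden (ΔS, ΔL, ΔJ).
(d)–(e): forbidden (parity, ΔS, ΔL, ΔJ).
(d)–(f): forbidden (parity, ΔL, ΔJ).
(e)–(f): forbidden (parity, ΔS).
Allowed pairs: 2 of 15.

2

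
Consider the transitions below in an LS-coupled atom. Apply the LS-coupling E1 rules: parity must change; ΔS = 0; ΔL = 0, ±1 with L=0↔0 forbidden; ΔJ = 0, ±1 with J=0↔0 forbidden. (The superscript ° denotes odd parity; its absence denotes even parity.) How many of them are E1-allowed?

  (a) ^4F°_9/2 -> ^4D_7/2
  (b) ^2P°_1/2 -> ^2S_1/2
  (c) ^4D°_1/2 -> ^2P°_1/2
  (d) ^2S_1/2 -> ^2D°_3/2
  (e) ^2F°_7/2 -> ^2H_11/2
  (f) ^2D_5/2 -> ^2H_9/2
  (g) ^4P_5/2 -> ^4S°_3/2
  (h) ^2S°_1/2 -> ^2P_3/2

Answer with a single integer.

(a) allowed
(b) allowed
(c) forbidden (parity, ΔS fail)
(d) forbidden (ΔL fails)
(e) forbidden (ΔL, ΔJ fail)
(f) forbidden (parity, ΔL, ΔJ fail)
(g) allowed
(h) allowed
Total allowed: 4 of 8.

4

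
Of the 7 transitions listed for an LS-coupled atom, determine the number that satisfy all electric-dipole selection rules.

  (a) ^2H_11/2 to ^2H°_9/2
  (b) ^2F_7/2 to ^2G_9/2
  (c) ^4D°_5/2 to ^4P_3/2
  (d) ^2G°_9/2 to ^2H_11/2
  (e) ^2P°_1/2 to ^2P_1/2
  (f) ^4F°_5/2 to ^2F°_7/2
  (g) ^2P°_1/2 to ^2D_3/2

(a) allowed
(b) forbidden (parity fails)
(c) allowed
(d) allowed
(e) allowed
(f) forbidden (parity, ΔS fail)
(g) allowed
Total allowed: 5 of 7.

5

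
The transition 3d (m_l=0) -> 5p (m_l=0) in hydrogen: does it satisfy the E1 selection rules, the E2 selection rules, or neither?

Δl = 1 − 2 = -1; l_i + l_f = 3.
Δm_l = +0.
E1 (Δl = ±1, |Δm_l| ≤ 1): satisfied.
E2 (Δl = 0,±2, l_i+l_f ≥ 2, |Δm_l| ≤ 2): not satisfied.

E1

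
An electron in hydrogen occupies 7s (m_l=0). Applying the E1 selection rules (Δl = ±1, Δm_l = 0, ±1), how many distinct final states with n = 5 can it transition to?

3

E1 requires Δl = ±1, so l_f ∈ {-1, 1}; with 0 ≤ l_f ≤ n_f−1 = 4, the allowed l_f values are {1}.
For l_f = 1: m_f ∈ {m_i−1, m_i, m_i+1} ∩ [−1, 1] = {-1, 0, 1} → 3 states.
Total: 3.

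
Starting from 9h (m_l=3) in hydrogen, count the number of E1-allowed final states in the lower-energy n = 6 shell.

E1 requires Δl = ±1, so l_f ∈ {4, 6}; with 0 ≤ l_f ≤ n_f−1 = 5, the allowed l_f values are {4}.
For l_f = 4: m_f ∈ {m_i−1, m_i, m_i+1} ∩ [−4, 4] = {2, 3, 4} → 3 states.
Total: 3.

3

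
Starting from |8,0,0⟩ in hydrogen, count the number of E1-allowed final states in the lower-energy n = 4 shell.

3

E1 requires Δl = ±1, so l_f ∈ {-1, 1}; with 0 ≤ l_f ≤ n_f−1 = 3, the allowed l_f values are {1}.
For l_f = 1: m_f ∈ {m_i−1, m_i, m_i+1} ∩ [−1, 1] = {-1, 0, 1} → 3 states.
Total: 3.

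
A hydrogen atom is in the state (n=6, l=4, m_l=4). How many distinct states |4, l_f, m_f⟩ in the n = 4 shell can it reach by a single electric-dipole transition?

1

E1 requires Δl = ±1, so l_f ∈ {3, 5}; with 0 ≤ l_f ≤ n_f−1 = 3, the allowed l_f values are {3}.
For l_f = 3: m_f ∈ {m_i−1, m_i, m_i+1} ∩ [−3, 3] = {3} → 1 state.
Total: 1.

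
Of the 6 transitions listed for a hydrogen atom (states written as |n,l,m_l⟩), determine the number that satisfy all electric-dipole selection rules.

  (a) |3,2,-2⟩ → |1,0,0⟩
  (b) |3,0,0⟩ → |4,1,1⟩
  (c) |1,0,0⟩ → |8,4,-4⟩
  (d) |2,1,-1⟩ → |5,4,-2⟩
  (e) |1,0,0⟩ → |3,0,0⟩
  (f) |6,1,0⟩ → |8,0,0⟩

2

(a) forbidden — Δl = -2 (E1 requires Δl = ±1); Δm_l = +2 (E1 requires Δm_l = 0, ±1)
(b) allowed
(c) forbidden — Δl = +4 (E1 requires Δl = ±1); Δm_l = -4 (E1 requires Δm_l = 0, ±1)
(d) forbidden — Δl = +3 (E1 requires Δl = ±1)
(e) forbidden — Δl = +0 (E1 requires Δl = ±1)
(f) allowed
Total allowed: 2 of 6.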